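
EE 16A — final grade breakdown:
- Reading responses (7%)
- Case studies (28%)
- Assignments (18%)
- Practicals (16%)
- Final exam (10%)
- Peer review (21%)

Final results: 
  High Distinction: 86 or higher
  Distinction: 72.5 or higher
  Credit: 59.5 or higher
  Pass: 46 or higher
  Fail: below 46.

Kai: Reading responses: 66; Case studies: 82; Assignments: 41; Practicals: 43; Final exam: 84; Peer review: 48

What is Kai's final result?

Credit

Weighted total:
  Reading responses 66 × 0.07 = 4.62
  Case studies 82 × 0.28 = 22.96
  Assignments 41 × 0.18 = 7.38
  Practicals 43 × 0.16 = 6.88
  Final exam 84 × 0.1 = 8.4
  Peer review 48 × 0.21 = 10.08
Sum = 60.32
60.32 is ≥ 59.5 and < 72.5 → Credit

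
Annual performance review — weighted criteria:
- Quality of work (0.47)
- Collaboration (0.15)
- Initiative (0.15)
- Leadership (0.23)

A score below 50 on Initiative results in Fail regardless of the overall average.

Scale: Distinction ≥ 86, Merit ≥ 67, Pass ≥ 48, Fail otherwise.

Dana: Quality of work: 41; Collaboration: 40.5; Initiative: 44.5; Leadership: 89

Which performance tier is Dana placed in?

Fail

Initiative score 44.5 < 50: minimum not met.
Weighted total:
  Quality of work 41 × 0.47 = 19.27
  Collaboration 40.5 × 0.15 = 6.075
  Initiative 44.5 × 0.15 = 6.675
  Leadership 89 × 0.23 = 20.47
Sum = 52.49
Because the Initiative minimum was not met, the result is Fail.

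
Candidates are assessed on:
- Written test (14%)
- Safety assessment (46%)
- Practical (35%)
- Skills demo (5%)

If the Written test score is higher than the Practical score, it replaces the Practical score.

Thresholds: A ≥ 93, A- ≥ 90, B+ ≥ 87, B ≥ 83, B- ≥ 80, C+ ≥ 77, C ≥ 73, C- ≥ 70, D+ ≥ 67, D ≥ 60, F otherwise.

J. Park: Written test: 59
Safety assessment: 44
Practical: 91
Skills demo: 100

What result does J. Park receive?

Written test (59) ≤ Practical (91), so Practical stays at 91.
Weighted total:
  Written test 59 × 0.14 = 8.26
  Safety assessment 44 × 0.46 = 20.24
  Practical 91 × 0.35 = 31.85
  Skills demo 100 × 0.05 = 5
Sum = 65.35
65.35 is ≥ 60 and < 67 → D

D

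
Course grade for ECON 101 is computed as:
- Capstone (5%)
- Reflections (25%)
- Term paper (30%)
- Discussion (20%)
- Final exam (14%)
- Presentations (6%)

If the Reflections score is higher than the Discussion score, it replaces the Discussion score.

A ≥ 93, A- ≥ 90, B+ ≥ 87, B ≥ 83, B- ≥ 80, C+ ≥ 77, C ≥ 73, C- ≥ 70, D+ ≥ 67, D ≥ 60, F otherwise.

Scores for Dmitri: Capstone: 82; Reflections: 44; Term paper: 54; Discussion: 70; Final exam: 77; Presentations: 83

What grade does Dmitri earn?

D

Reflections (44) ≤ Discussion (70), so Discussion stays at 70.
Weighted total:
  Capstone 82 × 0.05 = 4.1
  Reflections 44 × 0.25 = 11
  Term paper 54 × 0.3 = 16.2
  Discussion 70 × 0.2 = 14
  Final exam 77 × 0.14 = 10.78
  Presentations 83 × 0.06 = 4.98
Sum = 61.06
61.06 is ≥ 60 and < 67 → D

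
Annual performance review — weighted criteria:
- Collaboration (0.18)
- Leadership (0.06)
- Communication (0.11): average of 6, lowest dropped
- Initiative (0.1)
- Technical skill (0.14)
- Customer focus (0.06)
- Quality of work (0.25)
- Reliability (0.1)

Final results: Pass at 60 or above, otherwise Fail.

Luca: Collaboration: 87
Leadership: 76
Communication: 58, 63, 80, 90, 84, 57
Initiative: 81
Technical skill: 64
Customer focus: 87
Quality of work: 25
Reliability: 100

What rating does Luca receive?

Communication: drop 57 → average of remaining 5 = 375/5 = 75
Weighted total:
  Collaboration 87 × 0.18 = 15.66
  Leadership 76 × 0.06 = 4.56
  Communication 75 × 0.11 = 8.25
  Initiative 81 × 0.1 = 8.1
  Technical skill 64 × 0.14 = 8.96
  Customer focus 87 × 0.06 = 5.22
  Quality of work 25 × 0.25 = 6.25
  Reliability 100 × 0.1 = 10
Sum = 67
67 ≥ 60 → Pass

Pass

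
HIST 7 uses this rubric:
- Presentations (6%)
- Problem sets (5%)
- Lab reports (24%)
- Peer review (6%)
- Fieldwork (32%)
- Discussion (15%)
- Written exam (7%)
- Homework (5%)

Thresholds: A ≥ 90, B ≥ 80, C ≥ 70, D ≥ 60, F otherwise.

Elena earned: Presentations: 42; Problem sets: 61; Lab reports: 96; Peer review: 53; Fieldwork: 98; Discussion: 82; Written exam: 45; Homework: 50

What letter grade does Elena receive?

B

Weighted total:
  Presentations 42 × 0.06 = 2.52
  Problem sets 61 × 0.05 = 3.05
  Lab reports 96 × 0.24 = 23.04
  Peer review 53 × 0.06 = 3.18
  Fieldwork 98 × 0.32 = 31.36
  Discussion 82 × 0.15 = 12.3
  Written exam 45 × 0.07 = 3.15
  Homework 50 × 0.05 = 2.5
Sum = 81.1
81.1 is ≥ 80 and < 90 → B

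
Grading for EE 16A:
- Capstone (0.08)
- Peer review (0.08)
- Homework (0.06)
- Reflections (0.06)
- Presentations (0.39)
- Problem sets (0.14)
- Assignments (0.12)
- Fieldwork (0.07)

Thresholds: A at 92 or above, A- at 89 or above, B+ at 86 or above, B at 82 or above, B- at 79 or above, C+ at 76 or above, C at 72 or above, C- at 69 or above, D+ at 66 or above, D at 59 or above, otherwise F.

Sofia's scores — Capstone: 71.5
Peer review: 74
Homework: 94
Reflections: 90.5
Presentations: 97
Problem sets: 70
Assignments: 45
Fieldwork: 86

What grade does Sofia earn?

Weighted total:
  Capstone 71.5 × 0.08 = 5.72
  Peer review 74 × 0.08 = 5.92
  Homework 94 × 0.06 = 5.64
  Reflections 90.5 × 0.06 = 5.43
  Presentations 97 × 0.39 = 37.83
  Problem sets 70 × 0.14 = 9.8
  Assignments 45 × 0.12 = 5.4
  Fieldwork 86 × 0.07 = 6.02
Sum = 81.76
81.76 is ≥ 79 and < 82 → B-

B-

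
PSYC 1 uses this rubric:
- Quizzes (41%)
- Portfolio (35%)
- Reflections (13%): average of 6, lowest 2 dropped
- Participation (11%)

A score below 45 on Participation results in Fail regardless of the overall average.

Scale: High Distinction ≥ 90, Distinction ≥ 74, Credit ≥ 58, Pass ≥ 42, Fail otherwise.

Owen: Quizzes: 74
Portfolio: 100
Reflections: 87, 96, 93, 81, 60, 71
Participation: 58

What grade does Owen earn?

Distinction

Reflections: drop 60, 71 → average of remaining 4 = 357/4 = 89.25
Participation score 58 ≥ 45: minimum met.
Weighted total:
  Quizzes 74 × 0.41 = 30.34
  Portfolio 100 × 0.35 = 35
  Reflections 89.25 × 0.13 = 11.6025
  Participation 58 × 0.11 = 6.38
Sum = 83.3225
83.3225 is ≥ 74 and < 90 → Distinction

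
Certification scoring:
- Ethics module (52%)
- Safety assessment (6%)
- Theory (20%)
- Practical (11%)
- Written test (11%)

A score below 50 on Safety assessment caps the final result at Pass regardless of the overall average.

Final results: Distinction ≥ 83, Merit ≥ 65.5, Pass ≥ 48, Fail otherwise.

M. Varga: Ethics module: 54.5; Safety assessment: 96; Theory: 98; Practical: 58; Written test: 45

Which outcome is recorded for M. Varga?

Safety assessment score 96 ≥ 50: minimum met.
Weighted total:
  Ethics module 54.5 × 0.52 = 28.34
  Safety assessment 96 × 0.06 = 5.76
  Theory 98 × 0.2 = 19.6
  Practical 58 × 0.11 = 6.38
  Written test 45 × 0.11 = 4.95
Sum = 65.03
65.03 is ≥ 48 and < 65.5 → Pass

Pass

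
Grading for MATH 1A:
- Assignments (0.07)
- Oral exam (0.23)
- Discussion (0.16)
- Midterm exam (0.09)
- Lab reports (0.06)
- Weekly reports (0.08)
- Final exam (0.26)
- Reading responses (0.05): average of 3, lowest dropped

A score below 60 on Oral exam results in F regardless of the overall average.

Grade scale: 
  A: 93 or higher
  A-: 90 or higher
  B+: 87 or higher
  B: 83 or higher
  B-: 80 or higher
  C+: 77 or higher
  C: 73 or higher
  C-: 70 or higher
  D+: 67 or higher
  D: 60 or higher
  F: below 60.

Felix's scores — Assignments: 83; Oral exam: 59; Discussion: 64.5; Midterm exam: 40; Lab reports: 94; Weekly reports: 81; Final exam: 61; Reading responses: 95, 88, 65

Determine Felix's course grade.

Reading responses: drop 65 → average of remaining 2 = 183/2 = 91.5
Oral exam score 59 < 60: minimum not met.
Weighted total:
  Assignments 83 × 0.07 = 5.81
  Oral exam 59 × 0.23 = 13.57
  Discussion 64.5 × 0.16 = 10.32
  Midterm exam 40 × 0.09 = 3.6
  Lab reports 94 × 0.06 = 5.64
  Weekly reports 81 × 0.08 = 6.48
  Final exam 61 × 0.26 = 15.86
  Reading responses 91.5 × 0.05 = 4.575
Sum = 65.855
Because the Oral exam minimum was not met, the result is F.

F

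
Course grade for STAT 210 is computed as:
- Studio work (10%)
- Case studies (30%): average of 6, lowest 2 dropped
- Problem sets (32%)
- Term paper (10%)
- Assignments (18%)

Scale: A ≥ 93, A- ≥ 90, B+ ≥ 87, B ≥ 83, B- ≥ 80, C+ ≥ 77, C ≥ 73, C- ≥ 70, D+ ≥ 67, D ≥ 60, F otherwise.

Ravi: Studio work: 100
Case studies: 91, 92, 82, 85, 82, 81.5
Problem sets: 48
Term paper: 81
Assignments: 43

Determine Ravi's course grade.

Case studies: drop 81.5, 82 → average of remaining 4 = 350/4 = 87.5
Weighted total:
  Studio work 100 × 0.1 = 10
  Case studies 87.5 × 0.3 = 26.25
  Problem sets 48 × 0.32 = 15.36
  Term paper 81 × 0.1 = 8.1
  Assignments 43 × 0.18 = 7.74
Sum = 67.45
67.45 is ≥ 67 and < 70 → D+

D+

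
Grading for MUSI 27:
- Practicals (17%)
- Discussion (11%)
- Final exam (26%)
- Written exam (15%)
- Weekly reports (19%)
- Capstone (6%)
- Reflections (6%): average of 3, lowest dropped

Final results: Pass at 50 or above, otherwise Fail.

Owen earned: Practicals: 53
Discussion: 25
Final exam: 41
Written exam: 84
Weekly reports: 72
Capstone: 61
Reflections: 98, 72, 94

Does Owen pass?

Pass

Reflections: drop 72 → average of remaining 2 = 192/2 = 96
Weighted total:
  Practicals 53 × 0.17 = 9.01
  Discussion 25 × 0.11 = 2.75
  Final exam 41 × 0.26 = 10.66
  Written exam 84 × 0.15 = 12.6
  Weekly reports 72 × 0.19 = 13.68
  Capstone 61 × 0.06 = 3.66
  Reflections 96 × 0.06 = 5.76
Sum = 58.12
58.12 ≥ 50 → Pass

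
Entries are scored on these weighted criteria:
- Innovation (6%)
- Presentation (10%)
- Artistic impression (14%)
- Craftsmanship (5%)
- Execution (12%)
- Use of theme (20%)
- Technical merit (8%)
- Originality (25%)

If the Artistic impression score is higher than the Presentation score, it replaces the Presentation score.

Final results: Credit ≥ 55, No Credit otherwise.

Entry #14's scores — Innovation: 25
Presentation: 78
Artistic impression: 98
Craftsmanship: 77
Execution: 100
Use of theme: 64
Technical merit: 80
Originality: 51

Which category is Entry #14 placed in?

Artistic impression (98) > Presentation (78), so Presentation counts as 98.
Weighted total:
  Innovation 25 × 0.06 = 1.5
  Presentation 98 × 0.1 = 9.8
  Artistic impression 98 × 0.14 = 13.72
  Craftsmanship 77 × 0.05 = 3.85
  Execution 100 × 0.12 = 12
  Use of theme 64 × 0.2 = 12.8
  Technical merit 80 × 0.08 = 6.4
  Originality 51 × 0.25 = 12.75
Sum = 72.82
72.82 ≥ 55 → Credit

Credit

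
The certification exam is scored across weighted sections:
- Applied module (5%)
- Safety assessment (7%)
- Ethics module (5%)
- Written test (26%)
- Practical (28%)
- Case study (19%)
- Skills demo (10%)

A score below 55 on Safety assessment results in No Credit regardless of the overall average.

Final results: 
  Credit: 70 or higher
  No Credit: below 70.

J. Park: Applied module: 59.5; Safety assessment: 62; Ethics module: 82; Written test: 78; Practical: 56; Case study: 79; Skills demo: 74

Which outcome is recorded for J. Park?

Safety assessment score 62 ≥ 55: minimum met.
Weighted total:
  Applied module 59.5 × 0.05 = 2.975
  Safety assessment 62 × 0.07 = 4.34
  Ethics module 82 × 0.05 = 4.1
  Written test 78 × 0.26 = 20.28
  Practical 56 × 0.28 = 15.68
  Case study 79 × 0.19 = 15.01
  Skills demo 74 × 0.1 = 7.4
Sum = 69.785
69.785 < 70 → No Credit

No Credit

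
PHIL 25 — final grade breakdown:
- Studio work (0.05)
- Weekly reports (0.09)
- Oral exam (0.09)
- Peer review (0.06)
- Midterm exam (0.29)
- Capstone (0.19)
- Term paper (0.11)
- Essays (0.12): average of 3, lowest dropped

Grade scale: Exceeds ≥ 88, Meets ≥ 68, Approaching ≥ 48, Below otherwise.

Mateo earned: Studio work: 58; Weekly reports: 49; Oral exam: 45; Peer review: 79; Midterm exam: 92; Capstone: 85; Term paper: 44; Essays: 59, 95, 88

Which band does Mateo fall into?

Essays: drop 59 → average of remaining 2 = 183/2 = 91.5
Weighted total:
  Studio work 58 × 0.05 = 2.9
  Weekly reports 49 × 0.09 = 4.41
  Oral exam 45 × 0.09 = 4.05
  Peer review 79 × 0.06 = 4.74
  Midterm exam 92 × 0.29 = 26.68
  Capstone 85 × 0.19 = 16.15
  Term paper 44 × 0.11 = 4.84
  Essays 91.5 × 0.12 = 10.98
Sum = 74.75
74.75 is ≥ 68 and < 88 → Meets

Meets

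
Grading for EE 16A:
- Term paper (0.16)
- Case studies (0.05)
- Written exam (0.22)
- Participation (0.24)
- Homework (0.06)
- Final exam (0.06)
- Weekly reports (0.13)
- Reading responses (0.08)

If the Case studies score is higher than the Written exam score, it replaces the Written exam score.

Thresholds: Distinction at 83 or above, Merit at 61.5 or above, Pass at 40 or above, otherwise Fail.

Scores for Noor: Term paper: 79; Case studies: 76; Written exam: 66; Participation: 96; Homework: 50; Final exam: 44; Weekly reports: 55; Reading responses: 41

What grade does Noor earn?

Merit

Case studies (76) > Written exam (66), so Written exam counts as 76.
Weighted total:
  Term paper 79 × 0.16 = 12.64
  Case studies 76 × 0.05 = 3.8
  Written exam 76 × 0.22 = 16.72
  Participation 96 × 0.24 = 23.04
  Homework 50 × 0.06 = 3
  Final exam 44 × 0.06 = 2.64
  Weekly reports 55 × 0.13 = 7.15
  Reading responses 41 × 0.08 = 3.28
Sum = 72.27
72.27 is ≥ 61.5 and < 83 → Merit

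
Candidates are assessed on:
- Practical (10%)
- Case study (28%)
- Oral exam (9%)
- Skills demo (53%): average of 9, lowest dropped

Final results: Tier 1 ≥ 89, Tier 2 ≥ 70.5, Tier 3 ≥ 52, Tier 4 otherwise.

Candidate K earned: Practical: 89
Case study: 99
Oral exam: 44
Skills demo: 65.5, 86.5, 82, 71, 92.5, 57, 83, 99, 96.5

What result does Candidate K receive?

Tier 2

Skills demo: drop 57 → average of remaining 8 = 676/8 = 84.5
Weighted total:
  Practical 89 × 0.1 = 8.9
  Case study 99 × 0.28 = 27.72
  Oral exam 44 × 0.09 = 3.96
  Skills demo 84.5 × 0.53 = 44.785
Sum = 85.365
85.365 is ≥ 70.5 and < 89 → Tier 2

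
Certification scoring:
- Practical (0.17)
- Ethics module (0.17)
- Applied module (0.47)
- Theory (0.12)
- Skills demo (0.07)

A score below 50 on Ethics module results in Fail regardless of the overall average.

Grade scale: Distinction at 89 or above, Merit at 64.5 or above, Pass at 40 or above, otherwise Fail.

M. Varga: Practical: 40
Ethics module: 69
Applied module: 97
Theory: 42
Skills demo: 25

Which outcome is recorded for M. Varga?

Merit

Ethics module score 69 ≥ 50: minimum met.
Weighted total:
  Practical 40 × 0.17 = 6.8
  Ethics module 69 × 0.17 = 11.73
  Applied module 97 × 0.47 = 45.59
  Theory 42 × 0.12 = 5.04
  Skills demo 25 × 0.07 = 1.75
Sum = 70.91
70.91 is ≥ 64.5 and < 89 → Merit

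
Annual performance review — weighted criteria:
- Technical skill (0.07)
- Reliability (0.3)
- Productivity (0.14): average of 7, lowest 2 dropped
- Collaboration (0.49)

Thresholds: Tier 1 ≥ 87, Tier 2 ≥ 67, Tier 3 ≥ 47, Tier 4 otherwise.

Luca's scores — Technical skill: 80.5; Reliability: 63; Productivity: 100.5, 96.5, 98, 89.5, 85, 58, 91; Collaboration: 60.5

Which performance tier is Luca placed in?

Tier 2

Productivity: drop 58, 85 → average of remaining 5 = 475.5/5 = 95.1
Weighted total:
  Technical skill 80.5 × 0.07 = 5.635
  Reliability 63 × 0.3 = 18.9
  Productivity 95.1 × 0.14 = 13.314
  Collaboration 60.5 × 0.49 = 29.645
Sum = 67.494
67.494 is ≥ 67 and < 87 → Tier 2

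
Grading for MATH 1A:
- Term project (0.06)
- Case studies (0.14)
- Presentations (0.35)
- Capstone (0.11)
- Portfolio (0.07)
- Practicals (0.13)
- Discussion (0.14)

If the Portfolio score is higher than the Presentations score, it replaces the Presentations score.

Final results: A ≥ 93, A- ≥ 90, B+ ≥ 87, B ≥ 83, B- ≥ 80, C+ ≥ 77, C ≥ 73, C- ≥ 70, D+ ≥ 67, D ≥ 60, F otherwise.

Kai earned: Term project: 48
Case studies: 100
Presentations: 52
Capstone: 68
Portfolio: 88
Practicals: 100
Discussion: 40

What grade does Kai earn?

Portfolio (88) > Presentations (52), so Presentations counts as 88.
Weighted total:
  Term project 48 × 0.06 = 2.88
  Case studies 100 × 0.14 = 14
  Presentations 88 × 0.35 = 30.8
  Capstone 68 × 0.11 = 7.48
  Portfolio 88 × 0.07 = 6.16
  Practicals 100 × 0.13 = 13
  Discussion 40 × 0.14 = 5.6
Sum = 79.92
79.92 is ≥ 77 and < 80 → C+

C+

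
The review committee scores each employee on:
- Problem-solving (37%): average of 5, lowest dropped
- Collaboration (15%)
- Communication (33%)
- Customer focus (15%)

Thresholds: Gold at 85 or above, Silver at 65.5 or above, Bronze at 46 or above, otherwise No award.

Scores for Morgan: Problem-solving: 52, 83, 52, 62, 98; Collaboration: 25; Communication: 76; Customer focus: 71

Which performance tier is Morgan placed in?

Problem-solving: drop 52 → average of remaining 4 = 295/4 = 73.75
Weighted total:
  Problem-solving 73.75 × 0.37 = 27.2875
  Collaboration 25 × 0.15 = 3.75
  Communication 76 × 0.33 = 25.08
  Customer focus 71 × 0.15 = 10.65
Sum = 66.7675
66.7675 is ≥ 65.5 and < 85 → Silver

Silver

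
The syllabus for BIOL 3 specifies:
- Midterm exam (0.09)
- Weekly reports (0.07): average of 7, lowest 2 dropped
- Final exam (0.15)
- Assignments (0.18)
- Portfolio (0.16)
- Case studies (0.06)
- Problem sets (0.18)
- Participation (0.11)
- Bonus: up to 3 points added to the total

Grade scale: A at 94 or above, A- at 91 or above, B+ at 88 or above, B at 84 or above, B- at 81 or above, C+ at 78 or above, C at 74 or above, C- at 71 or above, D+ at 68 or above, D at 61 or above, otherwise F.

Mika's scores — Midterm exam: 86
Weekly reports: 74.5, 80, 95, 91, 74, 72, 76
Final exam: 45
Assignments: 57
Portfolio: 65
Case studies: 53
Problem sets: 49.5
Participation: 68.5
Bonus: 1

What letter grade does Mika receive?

D

Weekly reports: drop 72, 74 → average of remaining 5 = 416.5/5 = 83.3
Weighted total:
  Midterm exam 86 × 0.09 = 7.74
  Weekly reports 83.3 × 0.07 = 5.831
  Final exam 45 × 0.15 = 6.75
  Assignments 57 × 0.18 = 10.26
  Portfolio 65 × 0.16 = 10.4
  Case studies 53 × 0.06 = 3.18
  Problem sets 49.5 × 0.18 = 8.91
  Participation 68.5 × 0.11 = 7.535
Sum = 60.606
Bonus: 60.606 + 1 = 61.606
61.606 is ≥ 61 and < 68 → D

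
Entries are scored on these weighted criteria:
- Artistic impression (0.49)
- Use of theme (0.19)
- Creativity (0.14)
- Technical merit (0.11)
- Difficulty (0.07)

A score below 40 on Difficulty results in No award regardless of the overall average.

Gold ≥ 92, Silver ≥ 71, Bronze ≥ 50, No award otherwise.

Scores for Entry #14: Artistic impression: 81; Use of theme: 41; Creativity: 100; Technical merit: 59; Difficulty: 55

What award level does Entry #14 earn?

Difficulty score 55 ≥ 40: minimum met.
Weighted total:
  Artistic impression 81 × 0.49 = 39.69
  Use of theme 41 × 0.19 = 7.79
  Creativity 100 × 0.14 = 14
  Technical merit 59 × 0.11 = 6.49
  Difficulty 55 × 0.07 = 3.85
Sum = 71.82
71.82 is ≥ 71 and < 92 → Silver

Silver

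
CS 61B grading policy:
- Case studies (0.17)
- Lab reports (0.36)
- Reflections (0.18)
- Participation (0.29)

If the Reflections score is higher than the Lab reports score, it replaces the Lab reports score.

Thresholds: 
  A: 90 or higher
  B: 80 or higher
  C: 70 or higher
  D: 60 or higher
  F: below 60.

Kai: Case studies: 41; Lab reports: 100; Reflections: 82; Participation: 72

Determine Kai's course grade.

C

Reflections (82) ≤ Lab reports (100), so Lab reports stays at 100.
Weighted total:
  Case studies 41 × 0.17 = 6.97
  Lab reports 100 × 0.36 = 36
  Reflections 82 × 0.18 = 14.76
  Participation 72 × 0.29 = 20.88
Sum = 78.61
78.61 is ≥ 70 and < 80 → C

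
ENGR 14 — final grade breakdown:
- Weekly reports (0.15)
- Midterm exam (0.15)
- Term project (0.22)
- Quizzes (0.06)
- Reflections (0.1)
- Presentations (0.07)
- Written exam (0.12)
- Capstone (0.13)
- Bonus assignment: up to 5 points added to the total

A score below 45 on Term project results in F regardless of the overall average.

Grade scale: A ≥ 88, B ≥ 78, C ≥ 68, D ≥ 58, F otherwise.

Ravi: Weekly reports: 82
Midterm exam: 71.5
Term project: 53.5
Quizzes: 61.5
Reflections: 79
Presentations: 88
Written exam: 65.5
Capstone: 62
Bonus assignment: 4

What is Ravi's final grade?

Term project score 53.5 ≥ 45: minimum met.
Weighted total:
  Weekly reports 82 × 0.15 = 12.3
  Midterm exam 71.5 × 0.15 = 10.725
  Term project 53.5 × 0.22 = 11.77
  Quizzes 61.5 × 0.06 = 3.69
  Reflections 79 × 0.1 = 7.9
  Presentations 88 × 0.07 = 6.16
  Written exam 65.5 × 0.12 = 7.86
  Capstone 62 × 0.13 = 8.06
Sum = 68.465
Bonus assignment: 68.465 + 4 = 72.465
72.465 is ≥ 68 and < 78 → C

C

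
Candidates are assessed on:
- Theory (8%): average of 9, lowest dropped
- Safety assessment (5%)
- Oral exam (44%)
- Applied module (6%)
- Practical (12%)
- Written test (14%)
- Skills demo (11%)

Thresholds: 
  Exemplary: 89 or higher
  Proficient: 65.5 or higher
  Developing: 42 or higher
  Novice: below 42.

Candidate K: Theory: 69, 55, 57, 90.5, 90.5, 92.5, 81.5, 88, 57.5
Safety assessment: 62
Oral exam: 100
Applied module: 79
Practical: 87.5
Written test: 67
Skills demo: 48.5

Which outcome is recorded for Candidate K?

Theory: drop 55 → average of remaining 8 = 626.5/8 = 78.3125
Weighted total:
  Theory 78.3125 × 0.08 = 6.265
  Safety assessment 62 × 0.05 = 3.1
  Oral exam 100 × 0.44 = 44
  Applied module 79 × 0.06 = 4.74
  Practical 87.5 × 0.12 = 10.5
  Written test 67 × 0.14 = 9.38
  Skills demo 48.5 × 0.11 = 5.335
Sum = 83.32
83.32 is ≥ 65.5 and < 89 → Proficient

Proficient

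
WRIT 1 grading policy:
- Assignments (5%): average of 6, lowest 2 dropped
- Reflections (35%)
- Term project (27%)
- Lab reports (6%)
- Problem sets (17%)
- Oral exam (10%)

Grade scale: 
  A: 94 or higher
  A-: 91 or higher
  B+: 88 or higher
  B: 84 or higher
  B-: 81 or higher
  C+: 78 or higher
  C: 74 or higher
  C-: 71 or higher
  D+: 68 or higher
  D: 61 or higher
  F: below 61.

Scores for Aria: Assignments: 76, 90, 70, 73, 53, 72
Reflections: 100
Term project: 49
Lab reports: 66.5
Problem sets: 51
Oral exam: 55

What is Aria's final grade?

D+

Assignments: drop 53, 70 → average of remaining 4 = 311/4 = 77.75
Weighted total:
  Assignments 77.75 × 0.05 = 3.8875
  Reflections 100 × 0.35 = 35
  Term project 49 × 0.27 = 13.23
  Lab reports 66.5 × 0.06 = 3.99
  Problem sets 51 × 0.17 = 8.67
  Oral exam 55 × 0.1 = 5.5
Sum = 70.2775
70.2775 is ≥ 68 and < 71 → D+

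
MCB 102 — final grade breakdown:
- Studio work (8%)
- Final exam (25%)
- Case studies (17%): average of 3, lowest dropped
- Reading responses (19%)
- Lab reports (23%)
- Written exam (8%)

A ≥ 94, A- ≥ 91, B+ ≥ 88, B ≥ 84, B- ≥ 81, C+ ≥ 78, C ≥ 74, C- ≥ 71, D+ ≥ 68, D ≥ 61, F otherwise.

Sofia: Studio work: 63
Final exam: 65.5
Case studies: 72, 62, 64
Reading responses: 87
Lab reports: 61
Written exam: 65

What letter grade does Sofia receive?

Case studies: drop 62 → average of remaining 2 = 136/2 = 68
Weighted total:
  Studio work 63 × 0.08 = 5.04
  Final exam 65.5 × 0.25 = 16.375
  Case studies 68 × 0.17 = 11.56
  Reading responses 87 × 0.19 = 16.53
  Lab reports 61 × 0.23 = 14.03
  Written exam 65 × 0.08 = 5.2
Sum = 68.735
68.735 is ≥ 68 and < 71 → D+

D+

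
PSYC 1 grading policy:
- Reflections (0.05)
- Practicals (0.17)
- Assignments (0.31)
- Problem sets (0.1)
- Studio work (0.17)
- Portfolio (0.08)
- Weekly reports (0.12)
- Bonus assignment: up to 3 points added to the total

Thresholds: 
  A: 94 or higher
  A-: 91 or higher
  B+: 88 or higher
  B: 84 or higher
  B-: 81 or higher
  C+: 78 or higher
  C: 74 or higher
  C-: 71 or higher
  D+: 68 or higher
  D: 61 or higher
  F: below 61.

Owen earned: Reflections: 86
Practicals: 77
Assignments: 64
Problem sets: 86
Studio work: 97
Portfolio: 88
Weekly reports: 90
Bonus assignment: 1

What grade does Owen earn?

B-

Weighted total:
  Reflections 86 × 0.05 = 4.3
  Practicals 77 × 0.17 = 13.09
  Assignments 64 × 0.31 = 19.84
  Problem sets 86 × 0.1 = 8.6
  Studio work 97 × 0.17 = 16.49
  Portfolio 88 × 0.08 = 7.04
  Weekly reports 90 × 0.12 = 10.8
Sum = 80.16
Bonus assignment: 80.16 + 1 = 81.16
81.16 is ≥ 81 and < 84 → B-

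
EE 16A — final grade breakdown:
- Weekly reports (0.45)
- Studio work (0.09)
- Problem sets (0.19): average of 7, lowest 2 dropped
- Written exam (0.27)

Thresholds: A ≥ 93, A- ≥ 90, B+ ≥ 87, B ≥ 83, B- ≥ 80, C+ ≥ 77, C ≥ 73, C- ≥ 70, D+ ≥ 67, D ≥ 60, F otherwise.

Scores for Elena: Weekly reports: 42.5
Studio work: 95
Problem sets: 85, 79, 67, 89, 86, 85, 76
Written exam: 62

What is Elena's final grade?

D

Problem sets: drop 67, 76 → average of remaining 5 = 424/5 = 84.8
Weighted total:
  Weekly reports 42.5 × 0.45 = 19.125
  Studio work 95 × 0.09 = 8.55
  Problem sets 84.8 × 0.19 = 16.112
  Written exam 62 × 0.27 = 16.74
Sum = 60.527
60.527 is ≥ 60 and < 67 → D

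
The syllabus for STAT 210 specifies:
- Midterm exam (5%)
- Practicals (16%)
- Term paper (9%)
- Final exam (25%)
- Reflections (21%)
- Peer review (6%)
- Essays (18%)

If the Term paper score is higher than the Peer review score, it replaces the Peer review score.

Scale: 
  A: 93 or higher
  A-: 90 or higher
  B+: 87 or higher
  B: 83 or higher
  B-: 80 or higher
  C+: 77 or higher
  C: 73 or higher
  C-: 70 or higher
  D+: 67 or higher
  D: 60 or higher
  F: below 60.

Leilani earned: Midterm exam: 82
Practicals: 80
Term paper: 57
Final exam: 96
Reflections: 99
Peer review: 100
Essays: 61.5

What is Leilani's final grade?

Term paper (57) ≤ Peer review (100), so Peer review stays at 100.
Weighted total:
  Midterm exam 82 × 0.05 = 4.1
  Practicals 80 × 0.16 = 12.8
  Term paper 57 × 0.09 = 5.13
  Final exam 96 × 0.25 = 24
  Reflections 99 × 0.21 = 20.79
  Peer review 100 × 0.06 = 6
  Essays 61.5 × 0.18 = 11.07
Sum = 83.89
83.89 is ≥ 83 and < 87 → B

B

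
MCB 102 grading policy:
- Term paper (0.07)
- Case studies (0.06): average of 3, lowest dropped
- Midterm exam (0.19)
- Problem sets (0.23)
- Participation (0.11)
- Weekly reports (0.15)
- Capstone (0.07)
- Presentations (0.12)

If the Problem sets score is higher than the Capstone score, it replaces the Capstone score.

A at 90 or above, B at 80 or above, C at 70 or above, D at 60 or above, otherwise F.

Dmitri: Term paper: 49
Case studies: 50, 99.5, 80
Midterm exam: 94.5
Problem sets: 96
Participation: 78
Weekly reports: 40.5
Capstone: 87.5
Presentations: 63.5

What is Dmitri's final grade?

Case studies: drop 50 → average of remaining 2 = 179.5/2 = 89.75
Problem sets (96) > Capstone (87.5), so Capstone counts as 96.
Weighted total:
  Term paper 49 × 0.07 = 3.43
  Case studies 89.75 × 0.06 = 5.385
  Midterm exam 94.5 × 0.19 = 17.955
  Problem sets 96 × 0.23 = 22.08
  Participation 78 × 0.11 = 8.58
  Weekly reports 40.5 × 0.15 = 6.075
  Capstone 96 × 0.07 = 6.72
  Presentations 63.5 × 0.12 = 7.62
Sum = 77.845
77.845 is ≥ 70 and < 80 → C

C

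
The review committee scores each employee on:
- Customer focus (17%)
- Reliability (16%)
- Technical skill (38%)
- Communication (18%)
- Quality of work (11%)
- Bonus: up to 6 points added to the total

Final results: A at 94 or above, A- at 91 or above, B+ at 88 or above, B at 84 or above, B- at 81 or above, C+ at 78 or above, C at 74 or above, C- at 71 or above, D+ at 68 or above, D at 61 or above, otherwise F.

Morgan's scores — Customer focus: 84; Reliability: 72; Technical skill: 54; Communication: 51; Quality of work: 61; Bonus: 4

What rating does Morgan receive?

Weighted total:
  Customer focus 84 × 0.17 = 14.28
  Reliability 72 × 0.16 = 11.52
  Technical skill 54 × 0.38 = 20.52
  Communication 51 × 0.18 = 9.18
  Quality of work 61 × 0.11 = 6.71
Sum = 62.21
Bonus: 62.21 + 4 = 66.21
66.21 is ≥ 61 and < 68 → D

D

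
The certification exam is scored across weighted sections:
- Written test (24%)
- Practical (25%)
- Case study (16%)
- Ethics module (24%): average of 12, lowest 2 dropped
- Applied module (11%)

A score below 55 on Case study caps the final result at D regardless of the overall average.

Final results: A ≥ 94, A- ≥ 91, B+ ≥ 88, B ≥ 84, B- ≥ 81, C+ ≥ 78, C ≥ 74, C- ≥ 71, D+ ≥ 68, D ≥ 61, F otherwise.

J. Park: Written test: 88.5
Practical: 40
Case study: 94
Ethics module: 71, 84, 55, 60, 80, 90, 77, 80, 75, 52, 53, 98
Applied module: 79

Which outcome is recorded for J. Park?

Ethics module: drop 52, 53 → average of remaining 10 = 770/10 = 77
Case study score 94 ≥ 55: minimum met.
Weighted total:
  Written test 88.5 × 0.24 = 21.24
  Practical 40 × 0.25 = 10
  Case study 94 × 0.16 = 15.04
  Ethics module 77 × 0.24 = 18.48
  Applied module 79 × 0.11 = 8.69
Sum = 73.45
73.45 is ≥ 71 and < 74 → C-

C-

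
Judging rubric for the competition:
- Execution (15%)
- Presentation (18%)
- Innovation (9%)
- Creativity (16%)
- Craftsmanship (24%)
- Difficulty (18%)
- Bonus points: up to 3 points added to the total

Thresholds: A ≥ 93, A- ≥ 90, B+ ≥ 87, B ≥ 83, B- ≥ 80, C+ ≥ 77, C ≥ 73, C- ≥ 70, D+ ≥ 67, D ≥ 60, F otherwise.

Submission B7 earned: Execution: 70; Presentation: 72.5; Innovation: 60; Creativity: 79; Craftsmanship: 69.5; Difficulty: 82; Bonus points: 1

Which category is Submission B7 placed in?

C

Weighted total:
  Execution 70 × 0.15 = 10.5
  Presentation 72.5 × 0.18 = 13.05
  Innovation 60 × 0.09 = 5.4
  Creativity 79 × 0.16 = 12.64
  Craftsmanship 69.5 × 0.24 = 16.68
  Difficulty 82 × 0.18 = 14.76
Sum = 73.03
Bonus points: 73.03 + 1 = 74.03
74.03 is ≥ 73 and < 77 → C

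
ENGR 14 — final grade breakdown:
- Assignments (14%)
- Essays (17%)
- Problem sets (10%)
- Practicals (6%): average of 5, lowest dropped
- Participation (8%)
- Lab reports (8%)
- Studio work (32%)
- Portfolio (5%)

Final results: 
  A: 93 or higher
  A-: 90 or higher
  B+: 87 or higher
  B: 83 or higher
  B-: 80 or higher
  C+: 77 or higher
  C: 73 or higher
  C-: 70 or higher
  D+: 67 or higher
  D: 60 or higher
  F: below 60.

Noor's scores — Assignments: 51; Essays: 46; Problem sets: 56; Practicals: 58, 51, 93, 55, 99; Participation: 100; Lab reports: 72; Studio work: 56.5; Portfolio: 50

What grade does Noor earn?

Practicals: drop 51 → average of remaining 4 = 305/4 = 76.25
Weighted total:
  Assignments 51 × 0.14 = 7.14
  Essays 46 × 0.17 = 7.82
  Problem sets 56 × 0.1 = 5.6
  Practicals 76.25 × 0.06 = 4.575
  Participation 100 × 0.08 = 8
  Lab reports 72 × 0.08 = 5.76
  Studio work 56.5 × 0.32 = 18.08
  Portfolio 50 × 0.05 = 2.5
Sum = 59.475
59.475 < 60 → F

F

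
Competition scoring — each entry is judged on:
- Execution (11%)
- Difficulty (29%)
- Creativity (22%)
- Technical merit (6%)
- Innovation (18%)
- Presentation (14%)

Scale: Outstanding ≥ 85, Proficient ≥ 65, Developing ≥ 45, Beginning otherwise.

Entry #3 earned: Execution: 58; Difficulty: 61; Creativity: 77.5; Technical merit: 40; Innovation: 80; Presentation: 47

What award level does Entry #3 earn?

Developing

Weighted total:
  Execution 58 × 0.11 = 6.38
  Difficulty 61 × 0.29 = 17.69
  Creativity 77.5 × 0.22 = 17.05
  Technical merit 40 × 0.06 = 2.4
  Innovation 80 × 0.18 = 14.4
  Presentation 47 × 0.14 = 6.58
Sum = 64.5
64.5 is ≥ 45 and < 65 → Developing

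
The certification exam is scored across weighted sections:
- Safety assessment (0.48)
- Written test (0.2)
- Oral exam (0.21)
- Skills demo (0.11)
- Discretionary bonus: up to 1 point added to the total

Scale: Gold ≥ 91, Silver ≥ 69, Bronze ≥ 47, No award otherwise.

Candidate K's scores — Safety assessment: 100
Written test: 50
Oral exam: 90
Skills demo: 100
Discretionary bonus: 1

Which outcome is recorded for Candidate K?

Weighted total:
  Safety assessment 100 × 0.48 = 48
  Written test 50 × 0.2 = 10
  Oral exam 90 × 0.21 = 18.9
  Skills demo 100 × 0.11 = 11
Sum = 87.9
Discretionary bonus: 87.9 + 1 = 88.9
88.9 is ≥ 69 and < 91 → Silver

Silver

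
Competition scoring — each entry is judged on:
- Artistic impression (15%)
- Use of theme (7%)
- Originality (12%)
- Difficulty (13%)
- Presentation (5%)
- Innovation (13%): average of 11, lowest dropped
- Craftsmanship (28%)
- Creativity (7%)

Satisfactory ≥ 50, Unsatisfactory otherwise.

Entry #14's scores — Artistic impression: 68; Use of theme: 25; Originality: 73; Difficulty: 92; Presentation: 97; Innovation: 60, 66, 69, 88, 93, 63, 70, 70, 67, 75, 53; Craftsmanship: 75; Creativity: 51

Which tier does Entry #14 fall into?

Satisfactory

Innovation: drop 53 → average of remaining 10 = 721/10 = 72.1
Weighted total:
  Artistic impression 68 × 0.15 = 10.2
  Use of theme 25 × 0.07 = 1.75
  Originality 73 × 0.12 = 8.76
  Difficulty 92 × 0.13 = 11.96
  Presentation 97 × 0.05 = 4.85
  Innovation 72.1 × 0.13 = 9.373
  Craftsmanship 75 × 0.28 = 21
  Creativity 51 × 0.07 = 3.57
Sum = 71.463
71.463 ≥ 50 → Satisfactory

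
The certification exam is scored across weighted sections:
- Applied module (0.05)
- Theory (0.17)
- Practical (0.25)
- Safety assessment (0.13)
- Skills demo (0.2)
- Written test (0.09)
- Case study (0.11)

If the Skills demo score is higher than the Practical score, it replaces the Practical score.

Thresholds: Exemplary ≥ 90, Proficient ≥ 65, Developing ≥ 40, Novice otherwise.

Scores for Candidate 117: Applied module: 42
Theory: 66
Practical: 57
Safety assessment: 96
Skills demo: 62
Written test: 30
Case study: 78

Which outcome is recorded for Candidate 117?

Developing

Skills demo (62) > Practical (57), so Practical counts as 62.
Weighted total:
  Applied module 42 × 0.05 = 2.1
  Theory 66 × 0.17 = 11.22
  Practical 62 × 0.25 = 15.5
  Safety assessment 96 × 0.13 = 12.48
  Skills demo 62 × 0.2 = 12.4
  Written test 30 × 0.09 = 2.7
  Case study 78 × 0.11 = 8.58
Sum = 64.98
64.98 is ≥ 40 and < 65 → Developing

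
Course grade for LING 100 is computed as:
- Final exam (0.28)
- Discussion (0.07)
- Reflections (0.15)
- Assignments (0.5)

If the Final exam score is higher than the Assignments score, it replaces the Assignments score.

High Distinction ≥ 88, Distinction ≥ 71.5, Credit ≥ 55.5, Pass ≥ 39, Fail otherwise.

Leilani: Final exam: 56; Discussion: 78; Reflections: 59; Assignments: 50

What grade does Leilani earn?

Final exam (56) > Assignments (50), so Assignments counts as 56.
Weighted total:
  Final exam 56 × 0.28 = 15.68
  Discussion 78 × 0.07 = 5.46
  Reflections 59 × 0.15 = 8.85
  Assignments 56 × 0.5 = 28
Sum = 57.99
57.99 is ≥ 55.5 and < 71.5 → Credit

Credit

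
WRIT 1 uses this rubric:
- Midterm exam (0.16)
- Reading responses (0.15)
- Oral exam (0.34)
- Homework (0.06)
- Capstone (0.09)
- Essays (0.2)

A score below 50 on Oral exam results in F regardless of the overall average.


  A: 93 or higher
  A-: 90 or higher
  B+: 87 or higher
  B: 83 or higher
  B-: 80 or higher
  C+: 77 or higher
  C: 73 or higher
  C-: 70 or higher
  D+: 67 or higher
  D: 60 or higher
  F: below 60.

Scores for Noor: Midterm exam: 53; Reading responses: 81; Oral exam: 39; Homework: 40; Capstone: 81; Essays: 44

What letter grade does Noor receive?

Oral exam score 39 < 50: minimum not met.
Weighted total:
  Midterm exam 53 × 0.16 = 8.48
  Reading responses 81 × 0.15 = 12.15
  Oral exam 39 × 0.34 = 13.26
  Homework 40 × 0.06 = 2.4
  Capstone 81 × 0.09 = 7.29
  Essays 44 × 0.2 = 8.8
Sum = 52.38
Because the Oral exam minimum was not met, the result is F.

F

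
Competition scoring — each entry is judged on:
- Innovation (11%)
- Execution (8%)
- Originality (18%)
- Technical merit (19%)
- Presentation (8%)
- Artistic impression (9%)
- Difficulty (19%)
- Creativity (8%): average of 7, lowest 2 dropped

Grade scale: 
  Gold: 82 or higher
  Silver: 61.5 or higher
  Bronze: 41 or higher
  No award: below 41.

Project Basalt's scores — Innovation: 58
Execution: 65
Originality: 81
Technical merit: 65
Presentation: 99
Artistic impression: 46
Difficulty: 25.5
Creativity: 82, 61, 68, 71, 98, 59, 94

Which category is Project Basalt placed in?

Silver

Creativity: drop 59, 61 → average of remaining 5 = 413/5 = 82.6
Weighted total:
  Innovation 58 × 0.11 = 6.38
  Execution 65 × 0.08 = 5.2
  Originality 81 × 0.18 = 14.58
  Technical merit 65 × 0.19 = 12.35
  Presentation 99 × 0.08 = 7.92
  Artistic impression 46 × 0.09 = 4.14
  Difficulty 25.5 × 0.19 = 4.845
  Creativity 82.6 × 0.08 = 6.608
Sum = 62.023
62.023 is ≥ 61.5 and < 82 → Silver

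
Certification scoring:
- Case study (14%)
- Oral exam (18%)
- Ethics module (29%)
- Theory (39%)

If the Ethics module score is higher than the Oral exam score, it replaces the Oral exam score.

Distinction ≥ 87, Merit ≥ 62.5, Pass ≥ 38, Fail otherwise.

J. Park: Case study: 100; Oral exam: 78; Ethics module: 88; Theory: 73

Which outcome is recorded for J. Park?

Ethics module (88) > Oral exam (78), so Oral exam counts as 88.
Weighted total:
  Case study 100 × 0.14 = 14
  Oral exam 88 × 0.18 = 15.84
  Ethics module 88 × 0.29 = 25.52
  Theory 73 × 0.39 = 28.47
Sum = 83.83
83.83 is ≥ 62.5 and < 87 → Merit

Merit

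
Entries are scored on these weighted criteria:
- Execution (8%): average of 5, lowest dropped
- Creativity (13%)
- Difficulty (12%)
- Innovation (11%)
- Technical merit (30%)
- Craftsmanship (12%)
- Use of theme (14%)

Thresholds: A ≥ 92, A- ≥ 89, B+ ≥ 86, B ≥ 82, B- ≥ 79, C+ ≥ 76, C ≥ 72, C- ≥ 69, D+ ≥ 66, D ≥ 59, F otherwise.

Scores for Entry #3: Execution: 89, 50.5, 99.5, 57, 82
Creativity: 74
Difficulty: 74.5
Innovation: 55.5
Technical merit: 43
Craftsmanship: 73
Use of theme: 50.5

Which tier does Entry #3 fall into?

Execution: drop 50.5 → average of remaining 4 = 327.5/4 = 81.875
Weighted total:
  Execution 81.875 × 0.08 = 6.55
  Creativity 74 × 0.13 = 9.62
  Difficulty 74.5 × 0.12 = 8.94
  Innovation 55.5 × 0.11 = 6.105
  Technical merit 43 × 0.3 = 12.9
  Craftsmanship 73 × 0.12 = 8.76
  Use of theme 50.5 × 0.14 = 7.07
Sum = 59.945
59.945 is ≥ 59 and < 66 → D

D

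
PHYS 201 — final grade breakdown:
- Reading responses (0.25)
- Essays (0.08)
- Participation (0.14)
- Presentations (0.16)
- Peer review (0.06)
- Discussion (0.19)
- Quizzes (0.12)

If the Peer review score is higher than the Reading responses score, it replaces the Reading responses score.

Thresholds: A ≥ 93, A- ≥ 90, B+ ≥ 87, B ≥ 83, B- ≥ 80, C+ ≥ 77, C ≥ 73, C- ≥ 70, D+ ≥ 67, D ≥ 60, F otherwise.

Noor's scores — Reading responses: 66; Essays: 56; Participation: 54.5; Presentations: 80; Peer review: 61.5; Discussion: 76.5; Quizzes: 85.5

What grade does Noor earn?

Peer review (61.5) ≤ Reading responses (66), so Reading responses stays at 66.
Weighted total:
  Reading responses 66 × 0.25 = 16.5
  Essays 56 × 0.08 = 4.48
  Participation 54.5 × 0.14 = 7.63
  Presentations 80 × 0.16 = 12.8
  Peer review 61.5 × 0.06 = 3.69
  Discussion 76.5 × 0.19 = 14.535
  Quizzes 85.5 × 0.12 = 10.26
Sum = 69.895
69.895 is ≥ 67 and < 70 → D+

D+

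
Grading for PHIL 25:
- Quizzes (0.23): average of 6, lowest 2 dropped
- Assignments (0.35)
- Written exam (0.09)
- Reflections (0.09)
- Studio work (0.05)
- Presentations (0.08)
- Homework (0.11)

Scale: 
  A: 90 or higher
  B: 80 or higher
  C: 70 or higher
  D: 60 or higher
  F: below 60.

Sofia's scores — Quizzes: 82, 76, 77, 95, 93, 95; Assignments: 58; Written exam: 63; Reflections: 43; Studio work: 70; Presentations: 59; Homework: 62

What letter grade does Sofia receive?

Quizzes: drop 76, 77 → average of remaining 4 = 365/4 = 91.25
Weighted total:
  Quizzes 91.25 × 0.23 = 20.9875
  Assignments 58 × 0.35 = 20.3
  Written exam 63 × 0.09 = 5.67
  Reflections 43 × 0.09 = 3.87
  Studio work 70 × 0.05 = 3.5
  Presentations 59 × 0.08 = 4.72
  Homework 62 × 0.11 = 6.82
Sum = 65.8675
65.8675 is ≥ 60 and < 70 → D

D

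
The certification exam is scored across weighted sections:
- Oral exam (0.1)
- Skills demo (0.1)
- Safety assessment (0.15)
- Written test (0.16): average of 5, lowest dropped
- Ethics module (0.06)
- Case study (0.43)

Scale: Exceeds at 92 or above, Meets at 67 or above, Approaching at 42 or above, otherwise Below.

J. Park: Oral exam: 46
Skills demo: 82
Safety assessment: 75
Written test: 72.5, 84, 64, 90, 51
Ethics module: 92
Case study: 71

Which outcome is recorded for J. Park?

Meets

Written test: drop 51 → average of remaining 4 = 310.5/4 = 77.625
Weighted total:
  Oral exam 46 × 0.1 = 4.6
  Skills demo 82 × 0.1 = 8.2
  Safety assessment 75 × 0.15 = 11.25
  Written test 77.625 × 0.16 = 12.42
  Ethics module 92 × 0.06 = 5.52
  Case study 71 × 0.43 = 30.53
Sum = 72.52
72.52 is ≥ 67 and < 92 → Meets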